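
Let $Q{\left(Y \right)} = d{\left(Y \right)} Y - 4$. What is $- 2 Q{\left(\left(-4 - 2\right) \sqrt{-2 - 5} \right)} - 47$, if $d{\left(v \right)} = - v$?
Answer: $-543$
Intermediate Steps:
$Q{\left(Y \right)} = -4 - Y^{2}$ ($Q{\left(Y \right)} = - Y Y - 4 = - Y^{2} - 4 = -4 - Y^{2}$)
$- 2 Q{\left(\left(-4 - 2\right) \sqrt{-2 - 5} \right)} - 47 = - 2 \left(-4 - \left(\left(-4 - 2\right) \sqrt{-2 - 5}\right)^{2}\right) - 47 = - 2 \left(-4 - \left(- 6 \sqrt{-7}\right)^{2}\right) - 47 = - 2 \left(-4 - \left(- 6 i \sqrt{7}\right)^{2}\right) - 47 = - 2 \left(-4 - -252\right) - 47 = - 2 \left(-4 + 252\right) - 47 = \left(-2\right) 248 - 47 = -496 - 47 = -543$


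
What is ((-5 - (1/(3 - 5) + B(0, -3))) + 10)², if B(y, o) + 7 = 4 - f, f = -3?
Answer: 121/4 ≈ 30.250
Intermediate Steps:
B(y, o) = 0 (B(y, o) = -7 + (4 - 1*(-3)) = -7 + (4 + 3) = -7 + 7 = 0)
((-5 - (1/(3 - 5) + B(0, -3))) + 10)² = ((-5 - (1/(3 - 5) + 0)) + 10)² = ((-5 - (1/(-2) + 0)) + 10)² = ((-5 - (-½ + 0)) + 10)² = ((-5 - 1*(-½)) + 10)² = ((-5 + ½) + 10)² = (-9/2 + 10)² = (11/2)² = 121/4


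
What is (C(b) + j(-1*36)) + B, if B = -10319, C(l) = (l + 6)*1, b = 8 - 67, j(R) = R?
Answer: -10408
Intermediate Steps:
b = -59
C(l) = 6 + l (C(l) = (6 + l)*1 = 6 + l)
(C(b) + j(-1*36)) + B = ((6 - 59) - 1*36) - 10319 = (-53 - 36) - 10319 = -89 - 10319 = -10408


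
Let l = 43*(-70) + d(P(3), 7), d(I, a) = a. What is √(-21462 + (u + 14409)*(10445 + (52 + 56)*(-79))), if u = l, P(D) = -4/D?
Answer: 6*√605506 ≈ 4668.9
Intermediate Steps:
l = -3003 (l = 43*(-70) + 7 = -3010 + 7 = -3003)
u = -3003
√(-21462 + (u + 14409)*(10445 + (52 + 56)*(-79))) = √(-21462 + (-3003 + 14409)*(10445 + (52 + 56)*(-79))) = √(-21462 + 11406*(10445 + 108*(-79))) = √(-21462 + 11406*(10445 - 8532)) = √(-21462 + 11406*1913) = √(-21462 + 21819678) = √21798216 = 6*√605506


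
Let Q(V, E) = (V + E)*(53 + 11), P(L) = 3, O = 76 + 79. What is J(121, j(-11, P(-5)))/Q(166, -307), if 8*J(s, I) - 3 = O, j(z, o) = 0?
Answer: -79/36096 ≈ -0.0021886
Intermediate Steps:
O = 155
Q(V, E) = 64*E + 64*V (Q(V, E) = (E + V)*64 = 64*E + 64*V)
J(s, I) = 79/4 (J(s, I) = 3/8 + (⅛)*155 = 3/8 + 155/8 = 79/4)
J(121, j(-11, P(-5)))/Q(166, -307) = 79/(4*(64*(-307) + 64*166)) = 79/(4*(-19648 + 10624)) = (79/4)/(-9024) = (79/4)*(-1/9024) = -79/36096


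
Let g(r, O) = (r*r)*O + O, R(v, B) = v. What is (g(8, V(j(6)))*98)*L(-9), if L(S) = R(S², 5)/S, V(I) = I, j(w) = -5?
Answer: 286650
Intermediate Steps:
g(r, O) = O + O*r² (g(r, O) = r²*O + O = O*r² + O = O + O*r²)
L(S) = S (L(S) = S²/S = S)
(g(8, V(j(6)))*98)*L(-9) = (-5*(1 + 8²)*98)*(-9) = (-5*(1 + 64)*98)*(-9) = (-5*65*98)*(-9) = -325*98*(-9) = -31850*(-9) = 286650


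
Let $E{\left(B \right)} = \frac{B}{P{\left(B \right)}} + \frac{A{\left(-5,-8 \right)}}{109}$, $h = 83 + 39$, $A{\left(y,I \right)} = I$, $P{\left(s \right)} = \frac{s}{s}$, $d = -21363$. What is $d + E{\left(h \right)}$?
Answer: $- \frac{2315277}{109} \approx -21241.0$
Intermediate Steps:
$P{\left(s \right)} = 1$
$h = 122$
$E{\left(B \right)} = - \frac{8}{109} + B$ ($E{\left(B \right)} = \frac{B}{1} - \frac{8}{109} = B 1 - \frac{8}{109} = B - \frac{8}{109} = - \frac{8}{109} + B$)
$d + E{\left(h \right)} = -21363 + \left(- \frac{8}{109} + 122\right) = -21363 + \frac{13290}{109} = - \frac{2315277}{109}$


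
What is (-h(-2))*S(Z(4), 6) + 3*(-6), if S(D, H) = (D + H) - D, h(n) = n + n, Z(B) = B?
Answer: 6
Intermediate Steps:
h(n) = 2*n
S(D, H) = H
(-h(-2))*S(Z(4), 6) + 3*(-6) = -2*(-2)*6 + 3*(-6) = -1*(-4)*6 - 18 = 4*6 - 18 = 24 - 18 = 6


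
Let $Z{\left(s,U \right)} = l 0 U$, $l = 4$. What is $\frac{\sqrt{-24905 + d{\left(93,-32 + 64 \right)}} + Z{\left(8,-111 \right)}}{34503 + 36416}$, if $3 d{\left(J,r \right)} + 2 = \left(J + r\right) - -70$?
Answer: $\frac{i \sqrt{223566}}{212757} \approx 0.0022224 i$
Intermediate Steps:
$d{\left(J,r \right)} = \frac{68}{3} + \frac{J}{3} + \frac{r}{3}$ ($d{\left(J,r \right)} = - \frac{2}{3} + \frac{\left(J + r\right) - -70}{3} = - \frac{2}{3} + \frac{\left(J + r\right) + 70}{3} = - \frac{2}{3} + \frac{70 + J + r}{3} = - \frac{2}{3} + \left(\frac{70}{3} + \frac{J}{3} + \frac{r}{3}\right) = \frac{68}{3} + \frac{J}{3} + \frac{r}{3}$)
$Z{\left(s,U \right)} = 0$ ($Z{\left(s,U \right)} = 4 \cdot 0 U = 0 U = 0$)
$\frac{\sqrt{-24905 + d{\left(93,-32 + 64 \right)}} + Z{\left(8,-111 \right)}}{34503 + 36416} = \frac{\sqrt{-24905 + \left(\frac{68}{3} + \frac{1}{3} \cdot 93 + \frac{-32 + 64}{3}\right)} + 0}{34503 + 36416} = \frac{\sqrt{-24905 + \left(\frac{68}{3} + 31 + \frac{1}{3} \cdot 32\right)} + 0}{70919} = \left(\sqrt{-24905 + \left(\frac{68}{3} + 31 + \frac{32}{3}\right)} + 0\right) \frac{1}{70919} = \left(\sqrt{-24905 + \frac{193}{3}} + 0\right) \frac{1}{70919} = \left(\sqrt{- \frac{74522}{3}} + 0\right) \frac{1}{70919} = \left(\frac{i \sqrt{223566}}{3} + 0\right) \frac{1}{70919} = \frac{i \sqrt{223566}}{3} \cdot \frac{1}{70919} = \frac{i \sqrt{223566}}{212757}$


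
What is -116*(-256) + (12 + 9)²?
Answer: 30137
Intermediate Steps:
-116*(-256) + (12 + 9)² = 29696 + 21² = 29696 + 441 = 30137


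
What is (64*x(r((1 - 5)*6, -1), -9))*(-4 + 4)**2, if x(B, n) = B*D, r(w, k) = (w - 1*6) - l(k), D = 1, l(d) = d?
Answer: 0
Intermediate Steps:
r(w, k) = -6 + w - k (r(w, k) = (w - 1*6) - k = (w - 6) - k = (-6 + w) - k = -6 + w - k)
x(B, n) = B (x(B, n) = B*1 = B)
(64*x(r((1 - 5)*6, -1), -9))*(-4 + 4)**2 = (64*(-6 + (1 - 5)*6 - 1*(-1)))*(-4 + 4)**2 = (64*(-6 - 4*6 + 1))*0**2 = (64*(-6 - 24 + 1))*0 = (64*(-29))*0 = -1856*0 = 0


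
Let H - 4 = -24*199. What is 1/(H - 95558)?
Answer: -1/100330 ≈ -9.9671e-6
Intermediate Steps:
H = -4772 (H = 4 - 24*199 = 4 - 4776 = -4772)
1/(H - 95558) = 1/(-4772 - 95558) = 1/(-100330) = -1/100330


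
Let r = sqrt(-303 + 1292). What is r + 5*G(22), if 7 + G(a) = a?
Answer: 75 + sqrt(989) ≈ 106.45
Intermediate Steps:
r = sqrt(989) ≈ 31.448
G(a) = -7 + a
r + 5*G(22) = sqrt(989) + 5*(-7 + 22) = sqrt(989) + 5*15 = sqrt(989) + 75 = 75 + sqrt(989)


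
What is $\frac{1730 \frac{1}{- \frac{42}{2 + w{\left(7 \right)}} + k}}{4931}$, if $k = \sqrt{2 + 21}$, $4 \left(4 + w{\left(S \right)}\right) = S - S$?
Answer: $\frac{18165}{1030579} - \frac{865 \sqrt{23}}{1030579} \approx 0.013601$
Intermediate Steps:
$w{\left(S \right)} = -4$ ($w{\left(S \right)} = -4 + \frac{S - S}{4} = -4 + \frac{1}{4} \cdot 0 = -4 + 0 = -4$)
$k = \sqrt{23} \approx 4.7958$
$\frac{1730 \frac{1}{- \frac{42}{2 + w{\left(7 \right)}} + k}}{4931} = \frac{1730 \frac{1}{- \frac{42}{2 - 4} + \sqrt{23}}}{4931} = \frac{1730}{- \frac{42}{-2} + \sqrt{23}} \cdot \frac{1}{4931} = \frac{1730}{\left(-42\right) \left(- \frac{1}{2}\right) + \sqrt{23}} \cdot \frac{1}{4931} = \frac{1730}{21 + \sqrt{23}} \cdot \frac{1}{4931} = \frac{1730}{4931 \left(21 + \sqrt{23}\right)}$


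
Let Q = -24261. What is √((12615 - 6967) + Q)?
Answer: I*√18613 ≈ 136.43*I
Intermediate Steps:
√((12615 - 6967) + Q) = √((12615 - 6967) - 24261) = √(5648 - 24261) = √(-18613) = I*√18613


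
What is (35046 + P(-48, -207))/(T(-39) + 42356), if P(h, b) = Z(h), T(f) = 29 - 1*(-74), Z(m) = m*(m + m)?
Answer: 13218/14153 ≈ 0.93394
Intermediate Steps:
Z(m) = 2*m² (Z(m) = m*(2*m) = 2*m²)
T(f) = 103 (T(f) = 29 + 74 = 103)
P(h, b) = 2*h²
(35046 + P(-48, -207))/(T(-39) + 42356) = (35046 + 2*(-48)²)/(103 + 42356) = (35046 + 2*2304)/42459 = (35046 + 4608)*(1/42459) = 39654*(1/42459) = 13218/14153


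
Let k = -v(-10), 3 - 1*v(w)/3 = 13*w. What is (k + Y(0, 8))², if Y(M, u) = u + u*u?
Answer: 106929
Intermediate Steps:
v(w) = 9 - 39*w
Y(M, u) = u + u²
k = -399 (k = -(9 - 39*(-10)) = -(9 + 390) = -1*399 = -399)
(k + Y(0, 8))² = (-399 + 8*(1 + 8))² = (-399 + 8*9)² = (-399 + 72)² = (-327)² = 106929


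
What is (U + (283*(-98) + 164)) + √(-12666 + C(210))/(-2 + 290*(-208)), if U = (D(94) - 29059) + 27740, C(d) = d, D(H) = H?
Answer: -28795 - 3*I*√346/30161 ≈ -28795.0 - 0.0018502*I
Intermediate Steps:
U = -1225 (U = (94 - 29059) + 27740 = -28965 + 27740 = -1225)
(U + (283*(-98) + 164)) + √(-12666 + C(210))/(-2 + 290*(-208)) = (-1225 + (283*(-98) + 164)) + √(-12666 + 210)/(-2 + 290*(-208)) = (-1225 + (-27734 + 164)) + √(-12456)/(-2 - 60320) = (-1225 - 27570) + (6*I*√346)/(-60322) = -28795 + (6*I*√346)*(-1/60322) = -28795 - 3*I*√346/30161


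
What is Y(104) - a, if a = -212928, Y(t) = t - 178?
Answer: 212854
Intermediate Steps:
Y(t) = -178 + t
Y(104) - a = (-178 + 104) - 1*(-212928) = -74 + 212928 = 212854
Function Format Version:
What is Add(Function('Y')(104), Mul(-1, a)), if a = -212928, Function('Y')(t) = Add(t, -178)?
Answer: 212854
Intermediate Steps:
Function('Y')(t) = Add(-178, t)
Add(Function('Y')(104), Mul(-1, a)) = Add(Add(-178, 104), Mul(-1, -212928)) = Add(-74, 212928) = 212854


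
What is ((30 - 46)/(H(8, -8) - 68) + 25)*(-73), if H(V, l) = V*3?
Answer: -20367/11 ≈ -1851.5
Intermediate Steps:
H(V, l) = 3*V
((30 - 46)/(H(8, -8) - 68) + 25)*(-73) = ((30 - 46)/(3*8 - 68) + 25)*(-73) = (-16/(24 - 68) + 25)*(-73) = (-16/(-44) + 25)*(-73) = (-16*(-1/44) + 25)*(-73) = (4/11 + 25)*(-73) = (279/11)*(-73) = -20367/11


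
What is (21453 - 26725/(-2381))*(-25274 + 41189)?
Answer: 813357050970/2381 ≈ 3.4160e+8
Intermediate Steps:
(21453 - 26725/(-2381))*(-25274 + 41189) = (21453 - 26725*(-1/2381))*15915 = (21453 + 26725/2381)*15915 = (51106318/2381)*15915 = 813357050970/2381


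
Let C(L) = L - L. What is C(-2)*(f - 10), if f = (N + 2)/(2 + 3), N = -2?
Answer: 0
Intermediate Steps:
f = 0 (f = (-2 + 2)/(2 + 3) = 0/5 = 0*(1/5) = 0)
C(L) = 0
C(-2)*(f - 10) = 0*(0 - 10) = 0*(-10) = 0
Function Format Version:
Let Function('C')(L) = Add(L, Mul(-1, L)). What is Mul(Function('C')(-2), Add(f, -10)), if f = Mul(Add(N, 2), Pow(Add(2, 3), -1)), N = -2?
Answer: 0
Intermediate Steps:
f = 0 (f = Mul(Add(-2, 2), Pow(Add(2, 3), -1)) = Mul(0, Pow(5, -1)) = Mul(0, Rational(1, 5)) = 0)
Function('C')(L) = 0
Mul(Function('C')(-2), Add(f, -10)) = Mul(0, Add(0, -10)) = Mul(0, -10) = 0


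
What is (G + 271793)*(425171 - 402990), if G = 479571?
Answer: 16666004884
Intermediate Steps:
(G + 271793)*(425171 - 402990) = (479571 + 271793)*(425171 - 402990) = 751364*22181 = 16666004884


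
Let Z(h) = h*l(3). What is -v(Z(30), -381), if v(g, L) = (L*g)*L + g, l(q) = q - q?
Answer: 0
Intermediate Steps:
l(q) = 0
Z(h) = 0 (Z(h) = h*0 = 0)
v(g, L) = g + g*L**2 (v(g, L) = g*L**2 + g = g + g*L**2)
-v(Z(30), -381) = -0*(1 + (-381)**2) = -0*(1 + 145161) = -0*145162 = -1*0 = 0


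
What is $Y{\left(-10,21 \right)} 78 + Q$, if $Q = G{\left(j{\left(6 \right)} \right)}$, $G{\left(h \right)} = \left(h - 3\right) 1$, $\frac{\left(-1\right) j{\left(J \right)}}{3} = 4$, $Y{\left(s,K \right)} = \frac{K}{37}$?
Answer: $\frac{1083}{37} \approx 29.27$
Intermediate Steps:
$Y{\left(s,K \right)} = \frac{K}{37}$ ($Y{\left(s,K \right)} = K \frac{1}{37} = \frac{K}{37}$)
$j{\left(J \right)} = -12$ ($j{\left(J \right)} = \left(-3\right) 4 = -12$)
$G{\left(h \right)} = -3 + h$ ($G{\left(h \right)} = \left(-3 + h\right) 1 = -3 + h$)
$Q = -15$ ($Q = -3 - 12 = -15$)
$Y{\left(-10,21 \right)} 78 + Q = \frac{1}{37} \cdot 21 \cdot 78 - 15 = \frac{21}{37} \cdot 78 - 15 = \frac{1638}{37} - 15 = \frac{1083}{37}$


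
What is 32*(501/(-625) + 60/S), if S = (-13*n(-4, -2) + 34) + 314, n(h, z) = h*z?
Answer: -677952/38125 ≈ -17.782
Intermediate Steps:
S = 244 (S = (-(-52)*(-2) + 34) + 314 = (-13*8 + 34) + 314 = (-104 + 34) + 314 = -70 + 314 = 244)
32*(501/(-625) + 60/S) = 32*(501/(-625) + 60/244) = 32*(501*(-1/625) + 60*(1/244)) = 32*(-501/625 + 15/61) = 32*(-21186/38125) = -677952/38125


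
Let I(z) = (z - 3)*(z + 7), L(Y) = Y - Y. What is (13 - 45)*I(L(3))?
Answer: 672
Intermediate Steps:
L(Y) = 0
I(z) = (-3 + z)*(7 + z)
(13 - 45)*I(L(3)) = (13 - 45)*(-21 + 0² + 4*0) = -32*(-21 + 0 + 0) = -32*(-21) = 672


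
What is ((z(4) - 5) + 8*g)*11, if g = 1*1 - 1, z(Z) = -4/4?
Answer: -66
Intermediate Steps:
z(Z) = -1 (z(Z) = -4*¼ = -1)
g = 0 (g = 1 - 1 = 0)
((z(4) - 5) + 8*g)*11 = ((-1 - 5) + 8*0)*11 = (-6 + 0)*11 = -6*11 = -66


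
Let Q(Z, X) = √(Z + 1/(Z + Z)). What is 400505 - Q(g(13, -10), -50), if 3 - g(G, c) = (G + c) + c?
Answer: 400505 - √1005/10 ≈ 4.0050e+5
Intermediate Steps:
g(G, c) = 3 - G - 2*c (g(G, c) = 3 - ((G + c) + c) = 3 - (G + 2*c) = 3 + (-G - 2*c) = 3 - G - 2*c)
Q(Z, X) = √(Z + 1/(2*Z))
400505 - Q(g(13, -10), -50) = 400505 - √(2/(3 - 1*13 - 2*(-10)) + 4*(3 - 1*13 - 2*(-10)))/2 = 400505 - √(2/(3 - 13 + 20) + 4*(3 - 13 + 20))/2 = 400505 - √(2/10 + 4*10)/2 = 400505 - √(2*(⅒) + 40)/2 = 400505 - √(⅕ + 40)/2 = 400505 - √(201/5)/2 = 400505 - √1005/5/2 = 400505 - √1005/10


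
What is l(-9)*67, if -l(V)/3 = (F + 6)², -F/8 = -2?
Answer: -97284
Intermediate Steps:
F = 16 (F = -8*(-2) = 16)
l(V) = -1452 (l(V) = -3*(16 + 6)² = -3*22² = -3*484 = -1452)
l(-9)*67 = -1452*67 = -97284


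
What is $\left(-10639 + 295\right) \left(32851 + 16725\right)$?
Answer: $-512814144$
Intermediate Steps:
$\left(-10639 + 295\right) \left(32851 + 16725\right) = \left(-10344\right) 49576 = -512814144$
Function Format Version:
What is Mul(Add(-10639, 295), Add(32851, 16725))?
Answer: -512814144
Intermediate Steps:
Mul(Add(-10639, 295), Add(32851, 16725)) = Mul(-10344, 49576) = -512814144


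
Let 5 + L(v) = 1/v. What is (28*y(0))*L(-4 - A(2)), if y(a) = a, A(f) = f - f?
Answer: 0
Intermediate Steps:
A(f) = 0
L(v) = -5 + 1/v
(28*y(0))*L(-4 - A(2)) = (28*0)*(-5 + 1/(-4 - 1*0)) = 0*(-5 + 1/(-4 + 0)) = 0*(-5 + 1/(-4)) = 0*(-5 - ¼) = 0*(-21/4) = 0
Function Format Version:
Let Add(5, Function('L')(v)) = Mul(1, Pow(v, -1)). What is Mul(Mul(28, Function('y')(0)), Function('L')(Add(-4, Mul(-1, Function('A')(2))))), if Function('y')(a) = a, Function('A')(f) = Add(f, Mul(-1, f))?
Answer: 0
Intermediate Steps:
Function('A')(f) = 0
Function('L')(v) = Add(-5, Pow(v, -1)) (Function('L')(v) = Add(-5, Mul(1, Pow(v, -1))) = Add(-5, Pow(v, -1)))
Mul(Mul(28, Function('y')(0)), Function('L')(Add(-4, Mul(-1, Function('A')(2))))) = Mul(Mul(28, 0), Add(-5, Pow(Add(-4, Mul(-1, 0)), -1))) = Mul(0, Add(-5, Pow(Add(-4, 0), -1))) = Mul(0, Add(-5, Pow(-4, -1))) = Mul(0, Add(-5, Rational(-1, 4))) = Mul(0, Rational(-21, 4)) = 0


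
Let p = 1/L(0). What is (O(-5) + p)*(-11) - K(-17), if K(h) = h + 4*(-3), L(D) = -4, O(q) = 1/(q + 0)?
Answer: 679/20 ≈ 33.950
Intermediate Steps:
O(q) = 1/q
K(h) = -12 + h (K(h) = h - 12 = -12 + h)
p = -¼ (p = 1/(-4) = -¼ ≈ -0.25000)
(O(-5) + p)*(-11) - K(-17) = (1/(-5) - ¼)*(-11) - (-12 - 17) = (-⅕ - ¼)*(-11) - 1*(-29) = -9/20*(-11) + 29 = 99/20 + 29 = 679/20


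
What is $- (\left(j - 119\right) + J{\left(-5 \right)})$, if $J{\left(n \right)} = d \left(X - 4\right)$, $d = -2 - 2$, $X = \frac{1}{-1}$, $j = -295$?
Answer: $394$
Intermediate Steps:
$X = -1$
$d = -4$ ($d = -2 - 2 = -4$)
$J{\left(n \right)} = 20$ ($J{\left(n \right)} = - 4 \left(-1 - 4\right) = \left(-4\right) \left(-5\right) = 20$)
$- (\left(j - 119\right) + J{\left(-5 \right)}) = - (\left(-295 - 119\right) + 20) = - (-414 + 20) = \left(-1\right) \left(-394\right) = 394$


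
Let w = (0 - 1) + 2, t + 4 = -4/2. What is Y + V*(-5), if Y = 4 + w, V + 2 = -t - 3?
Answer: 0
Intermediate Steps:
t = -6 (t = -4 - 4/2 = -4 - 4*½ = -4 - 2 = -6)
w = 1 (w = -1 + 2 = 1)
V = 1 (V = -2 + (-1*(-6) - 3) = -2 + (6 - 3) = -2 + 3 = 1)
Y = 5 (Y = 4 + 1 = 5)
Y + V*(-5) = 5 + 1*(-5) = 5 - 5 = 0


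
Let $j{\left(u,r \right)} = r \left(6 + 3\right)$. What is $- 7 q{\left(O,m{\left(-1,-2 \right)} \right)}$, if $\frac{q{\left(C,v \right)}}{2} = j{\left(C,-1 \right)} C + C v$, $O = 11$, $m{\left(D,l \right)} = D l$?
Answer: $1078$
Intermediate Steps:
$j{\left(u,r \right)} = 9 r$ ($j{\left(u,r \right)} = r 9 = 9 r$)
$q{\left(C,v \right)} = - 18 C + 2 C v$ ($q{\left(C,v \right)} = 2 \left(9 \left(-1\right) C + C v\right) = 2 \left(- 9 C + C v\right) = - 18 C + 2 C v$)
$- 7 q{\left(O,m{\left(-1,-2 \right)} \right)} = - 7 \cdot 2 \cdot 11 \left(-9 - -2\right) = - 7 \cdot 2 \cdot 11 \left(-9 + 2\right) = - 7 \cdot 2 \cdot 11 \left(-7\right) = \left(-7\right) \left(-154\right) = 1078$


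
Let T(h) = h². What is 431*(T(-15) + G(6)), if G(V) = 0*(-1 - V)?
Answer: 96975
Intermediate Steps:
G(V) = 0
431*(T(-15) + G(6)) = 431*((-15)² + 0) = 431*(225 + 0) = 431*225 = 96975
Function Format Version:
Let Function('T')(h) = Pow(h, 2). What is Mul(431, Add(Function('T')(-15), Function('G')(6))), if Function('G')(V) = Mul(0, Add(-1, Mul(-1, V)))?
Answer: 96975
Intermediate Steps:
Function('G')(V) = 0
Mul(431, Add(Function('T')(-15), Function('G')(6))) = Mul(431, Add(Pow(-15, 2), 0)) = Mul(431, Add(225, 0)) = Mul(431, 225) = 96975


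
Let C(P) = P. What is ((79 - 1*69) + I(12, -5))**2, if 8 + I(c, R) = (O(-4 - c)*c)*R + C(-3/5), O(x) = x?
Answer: 23107249/25 ≈ 9.2429e+5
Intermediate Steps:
I(c, R) = -43/5 + R*c*(-4 - c) (I(c, R) = -8 + (((-4 - c)*c)*R - 3/5) = -8 + ((c*(-4 - c))*R - 3*1/5) = -8 + (R*c*(-4 - c) - 3/5) = -8 + (-3/5 + R*c*(-4 - c)) = -43/5 + R*c*(-4 - c))
((79 - 1*69) + I(12, -5))**2 = ((79 - 1*69) + (-43/5 - 1*(-5)*12*(4 + 12)))**2 = ((79 - 69) + (-43/5 - 1*(-5)*12*16))**2 = (10 + (-43/5 + 960))**2 = (10 + 4757/5)**2 = (4807/5)**2 = 23107249/25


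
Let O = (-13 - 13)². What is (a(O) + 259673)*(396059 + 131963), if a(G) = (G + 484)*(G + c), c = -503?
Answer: 243076511766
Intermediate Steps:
O = 676 (O = (-26)² = 676)
a(G) = (-503 + G)*(484 + G) (a(G) = (G + 484)*(G - 503) = (484 + G)*(-503 + G) = (-503 + G)*(484 + G))
(a(O) + 259673)*(396059 + 131963) = ((-243452 + 676² - 19*676) + 259673)*(396059 + 131963) = ((-243452 + 456976 - 12844) + 259673)*528022 = (200680 + 259673)*528022 = 460353*528022 = 243076511766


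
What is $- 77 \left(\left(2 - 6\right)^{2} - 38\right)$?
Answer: $1694$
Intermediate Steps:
$- 77 \left(\left(2 - 6\right)^{2} - 38\right) = - 77 \left(\left(-4\right)^{2} - 38\right) = - 77 \left(16 - 38\right) = \left(-77\right) \left(-22\right) = 1694$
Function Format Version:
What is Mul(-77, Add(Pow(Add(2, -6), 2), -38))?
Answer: 1694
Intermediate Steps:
Mul(-77, Add(Pow(Add(2, -6), 2), -38)) = Mul(-77, Add(Pow(-4, 2), -38)) = Mul(-77, Add(16, -38)) = Mul(-77, -22) = 1694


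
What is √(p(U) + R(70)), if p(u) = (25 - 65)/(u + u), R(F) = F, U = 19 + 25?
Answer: 3*√935/11 ≈ 8.3394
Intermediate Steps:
U = 44
p(u) = -20/u (p(u) = -40*1/(2*u) = -20/u)
√(p(U) + R(70)) = √(-20/44 + 70) = √(-20*1/44 + 70) = √(-5/11 + 70) = √(765/11) = 3*√935/11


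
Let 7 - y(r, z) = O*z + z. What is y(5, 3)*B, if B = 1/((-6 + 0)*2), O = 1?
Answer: -1/12 ≈ -0.083333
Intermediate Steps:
y(r, z) = 7 - 2*z (y(r, z) = 7 - (1*z + z) = 7 - (z + z) = 7 - 2*z)
B = -1/12 (B = 1/(-6*2) = 1/(-12) = -1/12 ≈ -0.083333)
y(5, 3)*B = (7 - 2*3)*(-1/12) = (7 - 6)*(-1/12) = 1*(-1/12) = -1/12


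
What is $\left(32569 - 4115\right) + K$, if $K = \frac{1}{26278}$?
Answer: $\frac{747714213}{26278} \approx 28454.0$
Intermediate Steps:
$K = \frac{1}{26278} \approx 3.8055 \cdot 10^{-5}$
$\left(32569 - 4115\right) + K = \left(32569 - 4115\right) + \frac{1}{26278} = 28454 + \frac{1}{26278} = \frac{747714213}{26278}$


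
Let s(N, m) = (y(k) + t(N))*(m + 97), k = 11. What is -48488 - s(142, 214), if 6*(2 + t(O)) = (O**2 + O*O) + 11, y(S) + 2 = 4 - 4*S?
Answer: -12754253/6 ≈ -2.1257e+6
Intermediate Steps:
y(S) = 2 - 4*S (y(S) = -2 + (4 - 4*S) = 2 - 4*S)
t(O) = -1/6 + O**2/3 (t(O) = -2 + ((O**2 + O*O) + 11)/6 = -2 + ((O**2 + O**2) + 11)/6 = -2 + (2*O**2 + 11)/6 = -2 + (11 + 2*O**2)/6 = -2 + (11/6 + O**2/3) = -1/6 + O**2/3)
s(N, m) = (97 + m)*(-253/6 + N**2/3) (s(N, m) = ((2 - 4*11) + (-1/6 + N**2/3))*(m + 97) = ((2 - 44) + (-1/6 + N**2/3))*(97 + m) = (-42 + (-1/6 + N**2/3))*(97 + m) = (-253/6 + N**2/3)*(97 + m) = (97 + m)*(-253/6 + N**2/3))
-48488 - s(142, 214) = -48488 - (-24541/6 - 253/6*214 + (97/3)*142**2 + (1/3)*214*142**2) = -48488 - (-24541/6 - 27071/3 + (97/3)*20164 + (1/3)*214*20164) = -48488 - (-24541/6 - 27071/3 + 1955908/3 + 4315096/3) = -48488 - 1*12463325/6 = -48488 - 12463325/6 = -12754253/6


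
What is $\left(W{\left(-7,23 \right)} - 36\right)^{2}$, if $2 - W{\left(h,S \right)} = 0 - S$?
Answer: $121$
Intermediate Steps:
$W{\left(h,S \right)} = 2 + S$ ($W{\left(h,S \right)} = 2 - \left(0 - S\right) = 2 - - S = 2 + S$)
$\left(W{\left(-7,23 \right)} - 36\right)^{2} = \left(\left(2 + 23\right) - 36\right)^{2} = \left(25 - 36\right)^{2} = \left(-11\right)^{2} = 121$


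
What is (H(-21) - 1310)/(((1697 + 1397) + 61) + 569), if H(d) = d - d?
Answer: -655/1862 ≈ -0.35177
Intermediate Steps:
H(d) = 0
(H(-21) - 1310)/(((1697 + 1397) + 61) + 569) = (0 - 1310)/(((1697 + 1397) + 61) + 569) = -1310/((3094 + 61) + 569) = -1310/(3155 + 569) = -1310/3724 = -1310*1/3724 = -655/1862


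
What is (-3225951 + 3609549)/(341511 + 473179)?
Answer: 191799/407345 ≈ 0.47085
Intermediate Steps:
(-3225951 + 3609549)/(341511 + 473179) = 383598/814690 = 383598*(1/814690) = 191799/407345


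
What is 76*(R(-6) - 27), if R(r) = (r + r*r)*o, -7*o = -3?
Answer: -7524/7 ≈ -1074.9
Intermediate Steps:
o = 3/7 (o = -⅐*(-3) = 3/7 ≈ 0.42857)
R(r) = 3*r/7 + 3*r²/7 (R(r) = (r + r*r)*(3/7) = (r + r²)*(3/7) = 3*r/7 + 3*r²/7)
76*(R(-6) - 27) = 76*((3/7)*(-6)*(1 - 6) - 27) = 76*((3/7)*(-6)*(-5) - 27) = 76*(90/7 - 27) = 76*(-99/7) = -7524/7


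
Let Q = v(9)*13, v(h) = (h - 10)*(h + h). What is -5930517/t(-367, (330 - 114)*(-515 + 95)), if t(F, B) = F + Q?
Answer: 5930517/601 ≈ 9867.8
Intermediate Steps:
v(h) = 2*h*(-10 + h) (v(h) = (-10 + h)*(2*h) = 2*h*(-10 + h))
Q = -234 (Q = (2*9*(-10 + 9))*13 = (2*9*(-1))*13 = -18*13 = -234)
t(F, B) = -234 + F (t(F, B) = F - 234 = -234 + F)
-5930517/t(-367, (330 - 114)*(-515 + 95)) = -5930517/(-234 - 367) = -5930517/(-601) = -5930517*(-1/601) = 5930517/601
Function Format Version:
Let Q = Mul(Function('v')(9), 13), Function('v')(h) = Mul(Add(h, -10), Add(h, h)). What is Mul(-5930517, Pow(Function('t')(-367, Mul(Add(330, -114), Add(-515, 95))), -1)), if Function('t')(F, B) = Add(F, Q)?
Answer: Rational(5930517, 601) ≈ 9867.8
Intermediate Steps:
Function('v')(h) = Mul(2, h, Add(-10, h)) (Function('v')(h) = Mul(Add(-10, h), Mul(2, h)) = Mul(2, h, Add(-10, h)))
Q = -234 (Q = Mul(Mul(2, 9, Add(-10, 9)), 13) = Mul(Mul(2, 9, -1), 13) = Mul(-18, 13) = -234)
Function('t')(F, B) = Add(-234, F) (Function('t')(F, B) = Add(F, -234) = Add(-234, F))
Mul(-5930517, Pow(Function('t')(-367, Mul(Add(330, -114), Add(-515, 95))), -1)) = Mul(-5930517, Pow(Add(-234, -367), -1)) = Mul(-5930517, Pow(-601, -1)) = Mul(-5930517, Rational(-1, 601)) = Rational(5930517, 601)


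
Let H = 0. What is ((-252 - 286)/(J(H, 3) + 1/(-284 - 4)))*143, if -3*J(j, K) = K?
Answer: 22156992/289 ≈ 76668.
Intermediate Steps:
J(j, K) = -K/3
((-252 - 286)/(J(H, 3) + 1/(-284 - 4)))*143 = ((-252 - 286)/(-1/3*3 + 1/(-284 - 4)))*143 = -538/(-1 + 1/(-288))*143 = -538/(-1 - 1/288)*143 = -538/(-289/288)*143 = -538*(-288/289)*143 = (154944/289)*143 = 22156992/289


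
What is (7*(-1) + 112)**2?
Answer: 11025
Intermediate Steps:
(7*(-1) + 112)**2 = (-7 + 112)**2 = 105**2 = 11025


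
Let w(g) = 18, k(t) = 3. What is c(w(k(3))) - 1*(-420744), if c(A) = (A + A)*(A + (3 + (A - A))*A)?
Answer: 423336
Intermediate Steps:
c(A) = 8*A² (c(A) = (2*A)*(A + (3 + 0)*A) = (2*A)*(A + 3*A) = (2*A)*(4*A) = 8*A²)
c(w(k(3))) - 1*(-420744) = 8*18² - 1*(-420744) = 8*324 + 420744 = 2592 + 420744 = 423336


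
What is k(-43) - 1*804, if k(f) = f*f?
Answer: 1045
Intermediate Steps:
k(f) = f²
k(-43) - 1*804 = (-43)² - 1*804 = 1849 - 804 = 1045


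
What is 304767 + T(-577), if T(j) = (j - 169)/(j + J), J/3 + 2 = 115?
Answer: 36267646/119 ≈ 3.0477e+5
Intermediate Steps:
J = 339 (J = -6 + 3*115 = -6 + 345 = 339)
T(j) = (-169 + j)/(339 + j) (T(j) = (j - 169)/(j + 339) = (-169 + j)/(339 + j))
304767 + T(-577) = 304767 + (-169 - 577)/(339 - 577) = 304767 - 746/(-238) = 304767 - 1/238*(-746) = 304767 + 373/119 = 36267646/119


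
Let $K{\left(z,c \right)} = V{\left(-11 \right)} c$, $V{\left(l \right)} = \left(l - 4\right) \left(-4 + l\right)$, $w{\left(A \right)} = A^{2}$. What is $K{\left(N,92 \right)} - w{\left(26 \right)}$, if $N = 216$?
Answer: $20024$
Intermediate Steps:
$V{\left(l \right)} = \left(-4 + l\right)^{2}$ ($V{\left(l \right)} = \left(-4 + l\right) \left(-4 + l\right) = \left(-4 + l\right)^{2}$)
$K{\left(z,c \right)} = 225 c$ ($K{\left(z,c \right)} = \left(-4 - 11\right)^{2} c = \left(-15\right)^{2} c = 225 c$)
$K{\left(N,92 \right)} - w{\left(26 \right)} = 225 \cdot 92 - 26^{2} = 20700 - 676 = 20024$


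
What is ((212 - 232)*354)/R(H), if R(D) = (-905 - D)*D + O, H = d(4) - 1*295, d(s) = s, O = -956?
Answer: -3540/88859 ≈ -0.039838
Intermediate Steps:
H = -291 (H = 4 - 1*295 = 4 - 295 = -291)
R(D) = -956 + D*(-905 - D) (R(D) = (-905 - D)*D - 956 = D*(-905 - D) - 956 = -956 + D*(-905 - D))
((212 - 232)*354)/R(H) = ((212 - 232)*354)/(-956 - 1*(-291)**2 - 905*(-291)) = (-20*354)/(-956 - 1*84681 + 263355) = -7080/(-956 - 84681 + 263355) = -7080/177718 = -7080*1/177718 = -3540/88859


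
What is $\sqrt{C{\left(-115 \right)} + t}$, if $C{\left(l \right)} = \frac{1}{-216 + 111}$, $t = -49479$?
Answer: $\frac{4 i \sqrt{34094130}}{105} \approx 222.44 i$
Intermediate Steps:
$C{\left(l \right)} = - \frac{1}{105}$ ($C{\left(l \right)} = \frac{1}{-105} = - \frac{1}{105}$)
$\sqrt{C{\left(-115 \right)} + t} = \sqrt{- \frac{1}{105} - 49479} = \sqrt{- \frac{5195296}{105}} = \frac{4 i \sqrt{34094130}}{105}$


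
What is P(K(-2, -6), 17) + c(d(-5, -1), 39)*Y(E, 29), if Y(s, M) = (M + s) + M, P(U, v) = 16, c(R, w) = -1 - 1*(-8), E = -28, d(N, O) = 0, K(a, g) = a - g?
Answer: 226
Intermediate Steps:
c(R, w) = 7 (c(R, w) = -1 + 8 = 7)
Y(s, M) = s + 2*M
P(K(-2, -6), 17) + c(d(-5, -1), 39)*Y(E, 29) = 16 + 7*(-28 + 2*29) = 16 + 7*(-28 + 58) = 16 + 7*30 = 16 + 210 = 226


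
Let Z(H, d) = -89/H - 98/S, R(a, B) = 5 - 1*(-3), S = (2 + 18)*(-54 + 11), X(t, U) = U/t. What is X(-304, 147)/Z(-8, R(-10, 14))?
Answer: -31605/734578 ≈ -0.043025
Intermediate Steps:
S = -860 (S = 20*(-43) = -860)
R(a, B) = 8 (R(a, B) = 5 + 3 = 8)
Z(H, d) = 49/430 - 89/H (Z(H, d) = -89/H - 98/(-860) = -89/H - 98*(-1/860) = -89/H + 49/430 = 49/430 - 89/H)
X(-304, 147)/Z(-8, R(-10, 14)) = (147/(-304))/(49/430 - 89/(-8)) = (147*(-1/304))/(49/430 - 89*(-1/8)) = -147/(304*(49/430 + 89/8)) = -147/(304*19331/1720) = -147/304*1720/19331 = -31605/734578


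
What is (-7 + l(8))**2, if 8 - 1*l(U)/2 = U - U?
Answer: 81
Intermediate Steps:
l(U) = 16 (l(U) = 16 - 2*(U - U) = 16 - 2*0 = 16 + 0 = 16)
(-7 + l(8))**2 = (-7 + 16)**2 = 9**2 = 81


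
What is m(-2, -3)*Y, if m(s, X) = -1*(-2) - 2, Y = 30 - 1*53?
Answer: 0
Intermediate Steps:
Y = -23 (Y = 30 - 53 = -23)
m(s, X) = 0 (m(s, X) = 2 - 2 = 0)
m(-2, -3)*Y = 0*(-23) = 0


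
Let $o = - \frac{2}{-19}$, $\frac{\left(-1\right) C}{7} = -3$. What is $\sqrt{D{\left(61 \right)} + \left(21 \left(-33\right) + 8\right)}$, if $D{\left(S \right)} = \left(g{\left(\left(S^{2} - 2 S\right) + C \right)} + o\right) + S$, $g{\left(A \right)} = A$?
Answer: $\frac{\sqrt{1081594}}{19} \approx 54.737$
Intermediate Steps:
$C = 21$ ($C = \left(-7\right) \left(-3\right) = 21$)
$o = \frac{2}{19}$ ($o = \left(-2\right) \left(- \frac{1}{19}\right) = \frac{2}{19} \approx 0.10526$)
$D{\left(S \right)} = \frac{401}{19} + S^{2} - S$ ($D{\left(S \right)} = \left(\left(\left(S^{2} - 2 S\right) + 21\right) + \frac{2}{19}\right) + S = \left(\left(21 + S^{2} - 2 S\right) + \frac{2}{19}\right) + S = \left(\frac{401}{19} + S^{2} - 2 S\right) + S = \frac{401}{19} + S^{2} - S$)
$\sqrt{D{\left(61 \right)} + \left(21 \left(-33\right) + 8\right)} = \sqrt{\left(\frac{401}{19} + 61^{2} - 61\right) + \left(21 \left(-33\right) + 8\right)} = \sqrt{\left(\frac{401}{19} + 3721 - 61\right) + \left(-693 + 8\right)} = \sqrt{\frac{69941}{19} - 685} = \sqrt{\frac{56926}{19}} = \frac{\sqrt{1081594}}{19}$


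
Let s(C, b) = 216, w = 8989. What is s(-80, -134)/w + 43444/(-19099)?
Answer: -386392732/171680911 ≈ -2.2506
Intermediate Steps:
s(-80, -134)/w + 43444/(-19099) = 216/8989 + 43444/(-19099) = 216*(1/8989) + 43444*(-1/19099) = 216/8989 - 43444/19099 = -386392732/171680911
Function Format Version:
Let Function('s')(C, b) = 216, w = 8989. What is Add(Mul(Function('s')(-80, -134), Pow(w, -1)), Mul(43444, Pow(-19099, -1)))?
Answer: Rational(-386392732, 171680911) ≈ -2.2506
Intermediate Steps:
Add(Mul(Function('s')(-80, -134), Pow(w, -1)), Mul(43444, Pow(-19099, -1))) = Add(Mul(216, Pow(8989, -1)), Mul(43444, Pow(-19099, -1))) = Add(Mul(216, Rational(1, 8989)), Mul(43444, Rational(-1, 19099))) = Add(Rational(216, 8989), Rational(-43444, 19099)) = Rational(-386392732, 171680911)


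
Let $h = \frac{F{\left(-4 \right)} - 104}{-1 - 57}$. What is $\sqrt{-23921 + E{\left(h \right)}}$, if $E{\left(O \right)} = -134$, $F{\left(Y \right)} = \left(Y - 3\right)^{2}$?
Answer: $i \sqrt{24055} \approx 155.1 i$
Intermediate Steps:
$F{\left(Y \right)} = \left(-3 + Y\right)^{2}$
$h = \frac{55}{58}$ ($h = \frac{\left(-3 - 4\right)^{2} - 104}{-1 - 57} = \frac{\left(-7\right)^{2} - 104}{-58} = \left(49 - 104\right) \left(- \frac{1}{58}\right) = \left(-55\right) \left(- \frac{1}{58}\right) = \frac{55}{58} \approx 0.94828$)
$\sqrt{-23921 + E{\left(h \right)}} = \sqrt{-23921 - 134} = \sqrt{-24055} = i \sqrt{24055}$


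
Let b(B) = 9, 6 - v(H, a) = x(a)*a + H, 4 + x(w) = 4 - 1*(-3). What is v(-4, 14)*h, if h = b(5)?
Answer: -288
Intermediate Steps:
x(w) = 3 (x(w) = -4 + (4 - 1*(-3)) = -4 + (4 + 3) = -4 + 7 = 3)
v(H, a) = 6 - H - 3*a (v(H, a) = 6 - (3*a + H) = 6 - (H + 3*a) = 6 + (-H - 3*a) = 6 - H - 3*a)
h = 9
v(-4, 14)*h = (6 - 1*(-4) - 3*14)*9 = (6 + 4 - 42)*9 = -32*9 = -288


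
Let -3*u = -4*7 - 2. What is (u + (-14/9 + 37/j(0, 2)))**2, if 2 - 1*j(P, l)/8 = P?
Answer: 2399401/20736 ≈ 115.71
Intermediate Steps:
j(P, l) = 16 - 8*P
u = 10 (u = -(-4*7 - 2)/3 = -(-28 - 2)/3 = -1/3*(-30) = 10)
(u + (-14/9 + 37/j(0, 2)))**2 = (10 + (-14/9 + 37/(16 - 8*0)))**2 = (10 + (-14*1/9 + 37/(16 + 0)))**2 = (10 + (-14/9 + 37/16))**2 = (10 + 109/144)**2 = (1549/144)**2 = 2399401/20736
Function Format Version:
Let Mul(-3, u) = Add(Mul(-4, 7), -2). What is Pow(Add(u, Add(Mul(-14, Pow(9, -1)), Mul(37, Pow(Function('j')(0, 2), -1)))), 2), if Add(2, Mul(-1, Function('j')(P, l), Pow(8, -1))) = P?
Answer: Rational(2399401, 20736) ≈ 115.71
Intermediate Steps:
Function('j')(P, l) = Add(16, Mul(-8, P))
u = 10 (u = Mul(Rational(-1, 3), Add(Mul(-4, 7), -2)) = Mul(Rational(-1, 3), Add(-28, -2)) = Mul(Rational(-1, 3), -30) = 10)
Pow(Add(u, Add(Mul(-14, Pow(9, -1)), Mul(37, Pow(Function('j')(0, 2), -1)))), 2) = Pow(Add(10, Add(Mul(-14, Pow(9, -1)), Mul(37, Pow(Add(16, Mul(-8, 0)), -1)))), 2) = Pow(Add(10, Add(Mul(-14, Rational(1, 9)), Mul(37, Pow(Add(16, 0), -1)))), 2) = Pow(Add(10, Add(Rational(-14, 9), Mul(37, Pow(16, -1)))), 2) = Pow(Add(10, Add(Rational(-14, 9), Mul(37, Rational(1, 16)))), 2) = Pow(Add(10, Add(Rational(-14, 9), Rational(37, 16))), 2) = Pow(Add(10, Rational(109, 144)), 2) = Pow(Rational(1549, 144), 2) = Rational(2399401, 20736)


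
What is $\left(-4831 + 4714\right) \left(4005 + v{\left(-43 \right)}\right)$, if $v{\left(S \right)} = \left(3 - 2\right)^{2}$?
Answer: $-468702$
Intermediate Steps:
$v{\left(S \right)} = 1$ ($v{\left(S \right)} = 1^{2} = 1$)
$\left(-4831 + 4714\right) \left(4005 + v{\left(-43 \right)}\right) = \left(-4831 + 4714\right) \left(4005 + 1\right) = \left(-117\right) 4006 = -468702$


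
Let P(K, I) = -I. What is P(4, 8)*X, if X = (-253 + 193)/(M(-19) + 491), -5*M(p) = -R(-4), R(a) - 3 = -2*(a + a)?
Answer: 1200/1237 ≈ 0.97009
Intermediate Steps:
R(a) = 3 - 4*a (R(a) = 3 - 2*(a + a) = 3 - 4*a)
M(p) = 19/5 (M(p) = -(-1)*(3 - 4*(-4))/5 = -(-1)*(3 + 16)/5 = -(-1)*19/5 = -⅕*(-19) = 19/5)
X = -150/1237 (X = (-253 + 193)/(19/5 + 491) = -60/2474/5 = -60*5/2474 = -150/1237 ≈ -0.12126)
P(4, 8)*X = -1*8*(-150/1237) = -8*(-150/1237) = 1200/1237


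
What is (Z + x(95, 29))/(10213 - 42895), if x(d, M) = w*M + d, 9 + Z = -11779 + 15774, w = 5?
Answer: -2113/16341 ≈ -0.12931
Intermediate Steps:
Z = 3986 (Z = -9 + (-11779 + 15774) = -9 + 3995 = 3986)
x(d, M) = d + 5*M (x(d, M) = 5*M + d = d + 5*M)
(Z + x(95, 29))/(10213 - 42895) = (3986 + (95 + 5*29))/(10213 - 42895) = (3986 + (95 + 145))/(-32682) = (3986 + 240)*(-1/32682) = 4226*(-1/32682) = -2113/16341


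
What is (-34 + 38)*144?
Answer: 576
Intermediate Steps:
(-34 + 38)*144 = 4*144 = 576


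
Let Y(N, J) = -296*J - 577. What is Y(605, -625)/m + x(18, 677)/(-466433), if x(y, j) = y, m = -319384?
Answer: -86026722071/148971237272 ≈ -0.57747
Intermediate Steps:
Y(N, J) = -577 - 296*J
Y(605, -625)/m + x(18, 677)/(-466433) = (-577 - 296*(-625))/(-319384) + 18/(-466433) = (-577 + 185000)*(-1/319384) + 18*(-1/466433) = 184423*(-1/319384) - 18/466433 = -184423/319384 - 18/466433 = -86026722071/148971237272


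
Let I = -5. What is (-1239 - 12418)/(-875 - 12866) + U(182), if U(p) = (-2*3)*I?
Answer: 60841/1963 ≈ 30.994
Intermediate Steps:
U(p) = 30 (U(p) = -2*3*(-5) = -6*(-5) = 30)
(-1239 - 12418)/(-875 - 12866) + U(182) = (-1239 - 12418)/(-875 - 12866) + 30 = -13657/(-13741) + 30 = -13657*(-1/13741) + 30 = 1951/1963 + 30 = 60841/1963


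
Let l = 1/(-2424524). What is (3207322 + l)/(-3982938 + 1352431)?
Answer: -7776229164727/6377727353668 ≈ -1.2193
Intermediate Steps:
l = -1/2424524 ≈ -4.1245e-7
(3207322 + l)/(-3982938 + 1352431) = (3207322 - 1/2424524)/(-3982938 + 1352431) = (7776229164727/2424524)/(-2630507) = (7776229164727/2424524)*(-1/2630507) = -7776229164727/6377727353668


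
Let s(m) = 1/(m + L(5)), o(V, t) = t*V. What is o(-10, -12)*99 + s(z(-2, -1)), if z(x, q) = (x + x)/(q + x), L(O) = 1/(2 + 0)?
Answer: 130686/11 ≈ 11881.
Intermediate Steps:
o(V, t) = V*t
L(O) = 1/2
z(x, q) = 2*x/(q + x) (z(x, q) = (2*x)/(q + x) = 2*x/(q + x))
s(m) = 1/(1/2 + m) (s(m) = 1/(m + 1/2) = 1/(1/2 + m))
o(-10, -12)*99 + s(z(-2, -1)) = -10*(-12)*99 + 2/(1 + 2*(2*(-2)/(-1 - 2))) = 120*99 + 2/(1 + 2*(2*(-2)/(-3))) = 11880 + 2/(1 + 2*(2*(-2)*(-1/3))) = 11880 + 2/(1 + 2*(4/3)) = 11880 + 2/(1 + 8/3) = 11880 + 2/(11/3) = 11880 + 2*(3/11) = 11880 + 6/11 = 130686/11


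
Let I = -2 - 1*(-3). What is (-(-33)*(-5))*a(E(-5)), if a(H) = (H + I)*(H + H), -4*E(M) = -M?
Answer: -825/8 ≈ -103.13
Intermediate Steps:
I = 1 (I = -2 + 3 = 1)
E(M) = M/4 (E(M) = -(-1)*M/4 = M/4)
a(H) = 2*H*(1 + H) (a(H) = (H + 1)*(H + H) = (1 + H)*(2*H) = 2*H*(1 + H))
(-(-33)*(-5))*a(E(-5)) = (-(-33)*(-5))*(2*((¼)*(-5))*(1 + (¼)*(-5))) = (-11*15)*(2*(-5/4)*(1 - 5/4)) = -330*(-5)*(-1)/(4*4) = -165*5/8 = -825/8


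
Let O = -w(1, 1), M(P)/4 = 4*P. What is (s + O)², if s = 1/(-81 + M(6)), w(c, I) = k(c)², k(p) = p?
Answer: 196/225 ≈ 0.87111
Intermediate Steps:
M(P) = 16*P (M(P) = 4*(4*P) = 16*P)
w(c, I) = c²
O = -1 (O = -1*1² = -1*1 = -1)
s = 1/15 (s = 1/(-81 + 16*6) = 1/(-81 + 96) = 1/15 ≈ 0.066667)
(s + O)² = (1/15 - 1)² = (-14/15)² = 196/225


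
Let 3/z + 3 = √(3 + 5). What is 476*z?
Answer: -4284 - 2856*√2 ≈ -8323.0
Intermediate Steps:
z = 3/(-3 + 2*√2) (z = 3/(-3 + √(3 + 5)) = 3/(-3 + √8) = 3/(-3 + 2*√2) ≈ -17.485)
476*z = 476*(-9 - 6*√2) = -4284 - 2856*√2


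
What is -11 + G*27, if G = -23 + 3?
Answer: -551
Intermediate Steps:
G = -20
-11 + G*27 = -11 - 20*27 = -11 - 540 = -551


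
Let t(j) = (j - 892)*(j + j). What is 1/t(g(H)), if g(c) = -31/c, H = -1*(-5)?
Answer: 25/278442 ≈ 8.9785e-5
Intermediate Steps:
H = 5
t(j) = 2*j*(-892 + j) (t(j) = (-892 + j)*(2*j) = 2*j*(-892 + j))
1/t(g(H)) = 1/(2*(-31/5)*(-892 - 31/5)) = 1/(2*(-31/5)*(-4491/5)) = 1/(278442/25) = 25/278442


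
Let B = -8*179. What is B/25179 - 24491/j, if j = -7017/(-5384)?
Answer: -1106700502240/58893681 ≈ -18792.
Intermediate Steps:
j = 7017/5384 (j = -7017*(-1/5384) = 7017/5384 ≈ 1.3033)
B = -1432
B/25179 - 24491/j = -1432/25179 - 24491/7017/5384 = -1432*1/25179 - 24491*5384/7017 = -1432/25179 - 131859544/7017 = -1106700502240/58893681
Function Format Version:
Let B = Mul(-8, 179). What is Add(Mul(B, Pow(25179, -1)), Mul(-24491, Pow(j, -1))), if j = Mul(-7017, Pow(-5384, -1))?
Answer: Rational(-1106700502240, 58893681) ≈ -18792.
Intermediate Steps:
j = Rational(7017, 5384) (j = Mul(-7017, Rational(-1, 5384)) = Rational(7017, 5384) ≈ 1.3033)
B = -1432
Add(Mul(B, Pow(25179, -1)), Mul(-24491, Pow(j, -1))) = Add(Mul(-1432, Pow(25179, -1)), Mul(-24491, Pow(Rational(7017, 5384), -1))) = Add(Mul(-1432, Rational(1, 25179)), Mul(-24491, Rational(5384, 7017))) = Add(Rational(-1432, 25179), Rational(-131859544, 7017)) = Rational(-1106700502240, 58893681)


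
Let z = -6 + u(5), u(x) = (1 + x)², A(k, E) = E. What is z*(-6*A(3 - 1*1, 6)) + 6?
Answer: -1074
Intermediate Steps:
z = 30 (z = -6 + (1 + 5)² = -6 + 6² = -6 + 36 = 30)
z*(-6*A(3 - 1*1, 6)) + 6 = 30*(-6*6) + 6 = 30*(-36) + 6 = -1080 + 6 = -1074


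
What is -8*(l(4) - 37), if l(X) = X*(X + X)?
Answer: 40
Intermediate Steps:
l(X) = 2*X**2 (l(X) = X*(2*X) = 2*X**2)
-8*(l(4) - 37) = -8*(2*4**2 - 37) = -8*(2*16 - 37) = -8*(32 - 37) = -8*(-5) = 40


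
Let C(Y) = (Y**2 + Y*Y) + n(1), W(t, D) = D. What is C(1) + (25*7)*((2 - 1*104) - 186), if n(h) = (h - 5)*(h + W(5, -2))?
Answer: -50394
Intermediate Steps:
n(h) = (-5 + h)*(-2 + h) (n(h) = (h - 5)*(h - 2) = (-5 + h)*(-2 + h))
C(Y) = 4 + 2*Y**2 (C(Y) = (Y**2 + Y*Y) + (10 + 1**2 - 7*1) = (Y**2 + Y**2) + (10 + 1 - 7) = 2*Y**2 + 4 = 4 + 2*Y**2)
C(1) + (25*7)*((2 - 1*104) - 186) = (4 + 2*1**2) + (25*7)*((2 - 1*104) - 186) = (4 + 2*1) + 175*((2 - 104) - 186) = (4 + 2) + 175*(-102 - 186) = 6 + 175*(-288) = 6 - 50400 = -50394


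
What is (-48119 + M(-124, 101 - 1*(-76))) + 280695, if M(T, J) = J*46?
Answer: 240718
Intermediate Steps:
M(T, J) = 46*J
(-48119 + M(-124, 101 - 1*(-76))) + 280695 = (-48119 + 46*(101 - 1*(-76))) + 280695 = (-48119 + 46*(101 + 76)) + 280695 = (-48119 + 46*177) + 280695 = (-48119 + 8142) + 280695 = -39977 + 280695 = 240718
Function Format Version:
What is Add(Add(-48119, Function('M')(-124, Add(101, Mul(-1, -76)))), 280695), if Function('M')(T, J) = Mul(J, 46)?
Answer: 240718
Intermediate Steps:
Function('M')(T, J) = Mul(46, J)
Add(Add(-48119, Function('M')(-124, Add(101, Mul(-1, -76)))), 280695) = Add(Add(-48119, Mul(46, Add(101, Mul(-1, -76)))), 280695) = Add(Add(-48119, Mul(46, Add(101, 76))), 280695) = Add(Add(-48119, Mul(46, 177)), 280695) = Add(Add(-48119, 8142), 280695) = Add(-39977, 280695) = 240718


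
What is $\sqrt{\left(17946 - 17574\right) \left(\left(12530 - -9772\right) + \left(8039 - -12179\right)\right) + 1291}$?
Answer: $\sqrt{15818731} \approx 3977.3$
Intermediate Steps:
$\sqrt{\left(17946 - 17574\right) \left(\left(12530 - -9772\right) + \left(8039 - -12179\right)\right) + 1291} = \sqrt{372 \left(\left(12530 + 9772\right) + \left(8039 + 12179\right)\right) + 1291} = \sqrt{372 \left(22302 + 20218\right) + 1291} = \sqrt{372 \cdot 42520 + 1291} = \sqrt{15817440 + 1291} = \sqrt{15818731}$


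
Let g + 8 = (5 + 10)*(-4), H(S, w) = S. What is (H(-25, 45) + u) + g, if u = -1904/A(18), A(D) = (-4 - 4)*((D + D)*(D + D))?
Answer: -60145/648 ≈ -92.816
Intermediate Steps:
A(D) = -32*D² (A(D) = -8*2*D*2*D = -32*D²)
g = -68 (g = -8 + (5 + 10)*(-4) = -8 + 15*(-4) = -8 - 60 = -68)
u = 119/648 (u = -1904/((-32*18²)) = -1904/((-32*324)) = -1904/(-10368) = -1904*(-1/10368) = 119/648 ≈ 0.18364)
(H(-25, 45) + u) + g = (-25 + 119/648) - 68 = -16081/648 - 68 = -60145/648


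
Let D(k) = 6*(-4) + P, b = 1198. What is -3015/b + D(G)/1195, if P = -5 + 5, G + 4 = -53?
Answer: -3631677/1431610 ≈ -2.5368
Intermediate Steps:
G = -57 (G = -4 - 53 = -57)
P = 0
D(k) = -24 (D(k) = 6*(-4) + 0 = -24 + 0 = -24)
-3015/b + D(G)/1195 = -3015/1198 - 24/1195 = -3631677/1431610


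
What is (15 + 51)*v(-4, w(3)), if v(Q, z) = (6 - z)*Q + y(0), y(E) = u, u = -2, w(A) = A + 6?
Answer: 660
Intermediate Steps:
w(A) = 6 + A
y(E) = -2
v(Q, z) = -2 + Q*(6 - z) (v(Q, z) = (6 - z)*Q - 2 = Q*(6 - z) - 2 = -2 + Q*(6 - z))
(15 + 51)*v(-4, w(3)) = (15 + 51)*(-2 + 6*(-4) - 1*(-4)*(6 + 3)) = 66*(-2 - 24 - 1*(-4)*9) = 66*(-2 - 24 + 36) = 66*10 = 660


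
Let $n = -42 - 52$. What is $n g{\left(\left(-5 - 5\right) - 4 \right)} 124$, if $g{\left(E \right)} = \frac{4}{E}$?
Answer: $\frac{23312}{7} \approx 3330.3$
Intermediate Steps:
$n = -94$
$n g{\left(\left(-5 - 5\right) - 4 \right)} 124 = - 94 \frac{4}{\left(-5 - 5\right) - 4} \cdot 124 = - 94 \frac{4}{-10 - 4} \cdot 124 = - 94 \frac{4}{-14} \cdot 124 = - 94 \cdot 4 \left(- \frac{1}{14}\right) 124 = \left(-94\right) \left(- \frac{2}{7}\right) 124 = \frac{188}{7} \cdot 124 = \frac{23312}{7}$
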